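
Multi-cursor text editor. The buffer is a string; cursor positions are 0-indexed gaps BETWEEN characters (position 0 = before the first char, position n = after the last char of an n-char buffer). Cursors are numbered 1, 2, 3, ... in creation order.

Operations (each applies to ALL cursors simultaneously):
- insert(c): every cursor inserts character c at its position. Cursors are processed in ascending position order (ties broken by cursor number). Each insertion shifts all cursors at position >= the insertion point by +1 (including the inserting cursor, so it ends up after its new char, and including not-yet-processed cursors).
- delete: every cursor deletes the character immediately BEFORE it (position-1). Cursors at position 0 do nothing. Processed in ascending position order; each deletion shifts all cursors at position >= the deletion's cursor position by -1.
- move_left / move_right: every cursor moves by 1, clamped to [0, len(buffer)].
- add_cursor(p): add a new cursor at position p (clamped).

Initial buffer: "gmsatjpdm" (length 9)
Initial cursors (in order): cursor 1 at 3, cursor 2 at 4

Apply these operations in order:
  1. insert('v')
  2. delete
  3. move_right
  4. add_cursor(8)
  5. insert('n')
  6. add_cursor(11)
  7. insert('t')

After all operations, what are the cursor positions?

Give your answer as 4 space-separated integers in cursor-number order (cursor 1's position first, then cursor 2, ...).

After op 1 (insert('v')): buffer="gmsvavtjpdm" (len 11), cursors c1@4 c2@6, authorship ...1.2.....
After op 2 (delete): buffer="gmsatjpdm" (len 9), cursors c1@3 c2@4, authorship .........
After op 3 (move_right): buffer="gmsatjpdm" (len 9), cursors c1@4 c2@5, authorship .........
After op 4 (add_cursor(8)): buffer="gmsatjpdm" (len 9), cursors c1@4 c2@5 c3@8, authorship .........
After op 5 (insert('n')): buffer="gmsantnjpdnm" (len 12), cursors c1@5 c2@7 c3@11, authorship ....1.2...3.
After op 6 (add_cursor(11)): buffer="gmsantnjpdnm" (len 12), cursors c1@5 c2@7 c3@11 c4@11, authorship ....1.2...3.
After op 7 (insert('t')): buffer="gmsanttntjpdnttm" (len 16), cursors c1@6 c2@9 c3@15 c4@15, authorship ....11.22...334.

Answer: 6 9 15 15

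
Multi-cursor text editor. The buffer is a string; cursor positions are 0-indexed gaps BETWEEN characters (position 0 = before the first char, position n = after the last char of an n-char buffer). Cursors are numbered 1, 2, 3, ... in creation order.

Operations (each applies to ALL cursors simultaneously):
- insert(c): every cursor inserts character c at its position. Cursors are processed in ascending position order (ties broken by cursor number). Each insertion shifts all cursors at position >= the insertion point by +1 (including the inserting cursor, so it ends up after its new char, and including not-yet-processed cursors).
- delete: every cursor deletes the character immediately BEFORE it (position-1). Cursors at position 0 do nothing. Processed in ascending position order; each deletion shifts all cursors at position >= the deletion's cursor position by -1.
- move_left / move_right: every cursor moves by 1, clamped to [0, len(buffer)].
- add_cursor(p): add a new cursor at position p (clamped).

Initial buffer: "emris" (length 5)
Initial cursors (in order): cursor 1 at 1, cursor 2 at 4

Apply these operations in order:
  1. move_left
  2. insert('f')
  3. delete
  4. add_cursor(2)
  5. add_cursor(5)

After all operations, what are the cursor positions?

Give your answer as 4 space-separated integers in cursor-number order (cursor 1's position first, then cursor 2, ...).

After op 1 (move_left): buffer="emris" (len 5), cursors c1@0 c2@3, authorship .....
After op 2 (insert('f')): buffer="femrfis" (len 7), cursors c1@1 c2@5, authorship 1...2..
After op 3 (delete): buffer="emris" (len 5), cursors c1@0 c2@3, authorship .....
After op 4 (add_cursor(2)): buffer="emris" (len 5), cursors c1@0 c3@2 c2@3, authorship .....
After op 5 (add_cursor(5)): buffer="emris" (len 5), cursors c1@0 c3@2 c2@3 c4@5, authorship .....

Answer: 0 3 2 5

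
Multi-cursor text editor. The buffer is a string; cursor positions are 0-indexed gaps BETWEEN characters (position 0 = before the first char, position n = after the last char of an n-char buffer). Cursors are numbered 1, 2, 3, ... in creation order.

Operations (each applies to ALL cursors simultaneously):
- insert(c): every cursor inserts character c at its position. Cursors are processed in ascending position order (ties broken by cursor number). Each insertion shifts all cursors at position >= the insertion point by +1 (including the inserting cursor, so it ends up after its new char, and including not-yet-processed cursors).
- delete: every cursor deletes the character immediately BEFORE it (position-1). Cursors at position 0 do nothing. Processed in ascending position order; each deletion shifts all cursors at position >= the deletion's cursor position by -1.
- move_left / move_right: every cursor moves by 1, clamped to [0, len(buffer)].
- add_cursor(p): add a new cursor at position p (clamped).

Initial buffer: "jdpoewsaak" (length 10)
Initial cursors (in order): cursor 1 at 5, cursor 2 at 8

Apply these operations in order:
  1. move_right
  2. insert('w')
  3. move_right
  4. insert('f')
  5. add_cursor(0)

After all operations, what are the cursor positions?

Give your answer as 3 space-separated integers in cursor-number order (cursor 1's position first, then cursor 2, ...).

After op 1 (move_right): buffer="jdpoewsaak" (len 10), cursors c1@6 c2@9, authorship ..........
After op 2 (insert('w')): buffer="jdpoewwsaawk" (len 12), cursors c1@7 c2@11, authorship ......1...2.
After op 3 (move_right): buffer="jdpoewwsaawk" (len 12), cursors c1@8 c2@12, authorship ......1...2.
After op 4 (insert('f')): buffer="jdpoewwsfaawkf" (len 14), cursors c1@9 c2@14, authorship ......1.1..2.2
After op 5 (add_cursor(0)): buffer="jdpoewwsfaawkf" (len 14), cursors c3@0 c1@9 c2@14, authorship ......1.1..2.2

Answer: 9 14 0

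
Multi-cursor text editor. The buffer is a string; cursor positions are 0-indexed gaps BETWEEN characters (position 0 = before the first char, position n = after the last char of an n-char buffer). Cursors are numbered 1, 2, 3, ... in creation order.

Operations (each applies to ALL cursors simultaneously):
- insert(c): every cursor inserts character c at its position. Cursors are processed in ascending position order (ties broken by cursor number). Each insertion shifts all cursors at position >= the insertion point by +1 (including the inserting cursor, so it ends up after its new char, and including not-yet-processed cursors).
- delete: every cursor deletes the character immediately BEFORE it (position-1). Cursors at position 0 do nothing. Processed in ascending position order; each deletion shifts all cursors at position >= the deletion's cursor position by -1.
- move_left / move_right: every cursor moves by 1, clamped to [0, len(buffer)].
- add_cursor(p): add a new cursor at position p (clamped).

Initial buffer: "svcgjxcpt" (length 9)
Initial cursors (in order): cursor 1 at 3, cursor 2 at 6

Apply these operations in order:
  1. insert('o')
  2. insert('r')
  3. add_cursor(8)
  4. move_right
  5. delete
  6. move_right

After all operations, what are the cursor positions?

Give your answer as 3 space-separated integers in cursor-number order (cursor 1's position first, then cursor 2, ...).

Answer: 6 9 8

Derivation:
After op 1 (insert('o')): buffer="svcogjxocpt" (len 11), cursors c1@4 c2@8, authorship ...1...2...
After op 2 (insert('r')): buffer="svcorgjxorcpt" (len 13), cursors c1@5 c2@10, authorship ...11...22...
After op 3 (add_cursor(8)): buffer="svcorgjxorcpt" (len 13), cursors c1@5 c3@8 c2@10, authorship ...11...22...
After op 4 (move_right): buffer="svcorgjxorcpt" (len 13), cursors c1@6 c3@9 c2@11, authorship ...11...22...
After op 5 (delete): buffer="svcorjxrpt" (len 10), cursors c1@5 c3@7 c2@8, authorship ...11..2..
After op 6 (move_right): buffer="svcorjxrpt" (len 10), cursors c1@6 c3@8 c2@9, authorship ...11..2..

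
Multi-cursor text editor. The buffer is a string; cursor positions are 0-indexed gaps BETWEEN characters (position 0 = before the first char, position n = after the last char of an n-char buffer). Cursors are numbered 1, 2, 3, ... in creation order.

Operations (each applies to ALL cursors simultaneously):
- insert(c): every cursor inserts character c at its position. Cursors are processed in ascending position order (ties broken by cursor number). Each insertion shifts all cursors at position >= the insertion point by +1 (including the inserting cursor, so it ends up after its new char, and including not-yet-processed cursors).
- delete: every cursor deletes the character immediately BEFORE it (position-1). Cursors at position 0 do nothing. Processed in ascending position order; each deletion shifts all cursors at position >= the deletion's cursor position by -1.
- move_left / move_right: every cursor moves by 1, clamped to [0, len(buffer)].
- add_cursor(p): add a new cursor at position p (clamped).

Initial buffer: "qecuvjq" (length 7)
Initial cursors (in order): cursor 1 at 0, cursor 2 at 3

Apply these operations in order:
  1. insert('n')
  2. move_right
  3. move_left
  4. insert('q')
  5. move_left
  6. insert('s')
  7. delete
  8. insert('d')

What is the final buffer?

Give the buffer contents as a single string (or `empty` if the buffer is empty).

After op 1 (insert('n')): buffer="nqecnuvjq" (len 9), cursors c1@1 c2@5, authorship 1...2....
After op 2 (move_right): buffer="nqecnuvjq" (len 9), cursors c1@2 c2@6, authorship 1...2....
After op 3 (move_left): buffer="nqecnuvjq" (len 9), cursors c1@1 c2@5, authorship 1...2....
After op 4 (insert('q')): buffer="nqqecnquvjq" (len 11), cursors c1@2 c2@7, authorship 11...22....
After op 5 (move_left): buffer="nqqecnquvjq" (len 11), cursors c1@1 c2@6, authorship 11...22....
After op 6 (insert('s')): buffer="nsqqecnsquvjq" (len 13), cursors c1@2 c2@8, authorship 111...222....
After op 7 (delete): buffer="nqqecnquvjq" (len 11), cursors c1@1 c2@6, authorship 11...22....
After op 8 (insert('d')): buffer="ndqqecndquvjq" (len 13), cursors c1@2 c2@8, authorship 111...222....

Answer: ndqqecndquvjq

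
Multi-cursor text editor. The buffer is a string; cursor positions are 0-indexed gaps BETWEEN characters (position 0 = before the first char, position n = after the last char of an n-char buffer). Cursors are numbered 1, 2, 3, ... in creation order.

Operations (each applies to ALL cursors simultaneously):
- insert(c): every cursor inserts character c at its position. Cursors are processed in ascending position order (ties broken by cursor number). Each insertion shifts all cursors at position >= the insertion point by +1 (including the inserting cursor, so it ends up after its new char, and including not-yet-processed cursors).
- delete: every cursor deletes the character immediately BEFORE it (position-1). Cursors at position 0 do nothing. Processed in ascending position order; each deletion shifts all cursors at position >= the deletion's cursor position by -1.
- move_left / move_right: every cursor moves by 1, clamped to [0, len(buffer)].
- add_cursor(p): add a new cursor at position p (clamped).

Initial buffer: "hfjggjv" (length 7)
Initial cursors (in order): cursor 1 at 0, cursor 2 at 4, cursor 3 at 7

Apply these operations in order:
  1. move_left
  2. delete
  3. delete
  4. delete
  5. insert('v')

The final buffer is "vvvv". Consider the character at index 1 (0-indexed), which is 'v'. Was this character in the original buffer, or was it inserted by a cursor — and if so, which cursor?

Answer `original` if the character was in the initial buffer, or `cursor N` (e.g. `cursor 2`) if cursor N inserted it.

After op 1 (move_left): buffer="hfjggjv" (len 7), cursors c1@0 c2@3 c3@6, authorship .......
After op 2 (delete): buffer="hfggv" (len 5), cursors c1@0 c2@2 c3@4, authorship .....
After op 3 (delete): buffer="hgv" (len 3), cursors c1@0 c2@1 c3@2, authorship ...
After op 4 (delete): buffer="v" (len 1), cursors c1@0 c2@0 c3@0, authorship .
After op 5 (insert('v')): buffer="vvvv" (len 4), cursors c1@3 c2@3 c3@3, authorship 123.
Authorship (.=original, N=cursor N): 1 2 3 .
Index 1: author = 2

Answer: cursor 2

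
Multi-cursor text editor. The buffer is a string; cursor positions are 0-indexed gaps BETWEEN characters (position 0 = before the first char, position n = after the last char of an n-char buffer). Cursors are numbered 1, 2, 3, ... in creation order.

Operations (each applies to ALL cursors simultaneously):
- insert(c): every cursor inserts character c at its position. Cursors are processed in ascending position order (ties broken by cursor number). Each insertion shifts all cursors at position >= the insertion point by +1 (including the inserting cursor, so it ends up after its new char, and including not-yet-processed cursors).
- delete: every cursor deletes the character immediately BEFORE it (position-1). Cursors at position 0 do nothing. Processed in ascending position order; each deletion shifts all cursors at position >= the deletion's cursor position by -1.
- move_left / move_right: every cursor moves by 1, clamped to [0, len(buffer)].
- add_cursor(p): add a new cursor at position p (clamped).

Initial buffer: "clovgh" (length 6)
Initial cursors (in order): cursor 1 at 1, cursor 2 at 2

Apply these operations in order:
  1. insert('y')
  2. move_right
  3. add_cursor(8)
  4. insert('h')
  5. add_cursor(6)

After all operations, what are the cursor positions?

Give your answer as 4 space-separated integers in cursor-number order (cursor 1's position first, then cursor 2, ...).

After op 1 (insert('y')): buffer="cylyovgh" (len 8), cursors c1@2 c2@4, authorship .1.2....
After op 2 (move_right): buffer="cylyovgh" (len 8), cursors c1@3 c2@5, authorship .1.2....
After op 3 (add_cursor(8)): buffer="cylyovgh" (len 8), cursors c1@3 c2@5 c3@8, authorship .1.2....
After op 4 (insert('h')): buffer="cylhyohvghh" (len 11), cursors c1@4 c2@7 c3@11, authorship .1.12.2...3
After op 5 (add_cursor(6)): buffer="cylhyohvghh" (len 11), cursors c1@4 c4@6 c2@7 c3@11, authorship .1.12.2...3

Answer: 4 7 11 6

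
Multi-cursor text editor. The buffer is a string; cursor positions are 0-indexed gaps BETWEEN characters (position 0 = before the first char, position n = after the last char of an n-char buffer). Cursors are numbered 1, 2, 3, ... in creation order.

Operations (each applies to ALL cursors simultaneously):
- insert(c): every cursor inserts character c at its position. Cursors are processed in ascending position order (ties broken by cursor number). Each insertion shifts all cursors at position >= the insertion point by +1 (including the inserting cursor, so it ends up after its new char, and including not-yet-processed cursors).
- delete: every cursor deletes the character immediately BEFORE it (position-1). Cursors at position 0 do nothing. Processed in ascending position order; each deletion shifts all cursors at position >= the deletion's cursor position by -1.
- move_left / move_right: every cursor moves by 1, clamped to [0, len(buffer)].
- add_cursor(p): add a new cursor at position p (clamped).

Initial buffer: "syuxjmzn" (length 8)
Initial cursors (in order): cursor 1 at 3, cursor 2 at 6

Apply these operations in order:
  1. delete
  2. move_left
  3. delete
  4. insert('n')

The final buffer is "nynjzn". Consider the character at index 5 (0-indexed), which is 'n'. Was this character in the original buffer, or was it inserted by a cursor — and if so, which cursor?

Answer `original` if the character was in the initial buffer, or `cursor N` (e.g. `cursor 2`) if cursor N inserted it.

Answer: original

Derivation:
After op 1 (delete): buffer="syxjzn" (len 6), cursors c1@2 c2@4, authorship ......
After op 2 (move_left): buffer="syxjzn" (len 6), cursors c1@1 c2@3, authorship ......
After op 3 (delete): buffer="yjzn" (len 4), cursors c1@0 c2@1, authorship ....
After op 4 (insert('n')): buffer="nynjzn" (len 6), cursors c1@1 c2@3, authorship 1.2...
Authorship (.=original, N=cursor N): 1 . 2 . . .
Index 5: author = original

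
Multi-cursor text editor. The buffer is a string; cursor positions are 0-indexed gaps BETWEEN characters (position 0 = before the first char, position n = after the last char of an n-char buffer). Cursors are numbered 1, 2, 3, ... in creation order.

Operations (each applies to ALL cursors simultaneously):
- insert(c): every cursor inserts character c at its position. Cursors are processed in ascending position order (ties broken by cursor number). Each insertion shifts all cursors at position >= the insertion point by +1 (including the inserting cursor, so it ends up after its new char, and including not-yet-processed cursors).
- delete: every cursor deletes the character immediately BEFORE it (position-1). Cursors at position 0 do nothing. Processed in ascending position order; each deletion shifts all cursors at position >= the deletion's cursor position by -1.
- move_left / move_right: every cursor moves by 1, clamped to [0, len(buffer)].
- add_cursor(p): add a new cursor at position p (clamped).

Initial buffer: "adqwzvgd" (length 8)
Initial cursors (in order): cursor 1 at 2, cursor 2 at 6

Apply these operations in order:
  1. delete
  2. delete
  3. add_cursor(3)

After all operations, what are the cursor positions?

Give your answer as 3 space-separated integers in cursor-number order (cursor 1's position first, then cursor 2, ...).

After op 1 (delete): buffer="aqwzgd" (len 6), cursors c1@1 c2@4, authorship ......
After op 2 (delete): buffer="qwgd" (len 4), cursors c1@0 c2@2, authorship ....
After op 3 (add_cursor(3)): buffer="qwgd" (len 4), cursors c1@0 c2@2 c3@3, authorship ....

Answer: 0 2 3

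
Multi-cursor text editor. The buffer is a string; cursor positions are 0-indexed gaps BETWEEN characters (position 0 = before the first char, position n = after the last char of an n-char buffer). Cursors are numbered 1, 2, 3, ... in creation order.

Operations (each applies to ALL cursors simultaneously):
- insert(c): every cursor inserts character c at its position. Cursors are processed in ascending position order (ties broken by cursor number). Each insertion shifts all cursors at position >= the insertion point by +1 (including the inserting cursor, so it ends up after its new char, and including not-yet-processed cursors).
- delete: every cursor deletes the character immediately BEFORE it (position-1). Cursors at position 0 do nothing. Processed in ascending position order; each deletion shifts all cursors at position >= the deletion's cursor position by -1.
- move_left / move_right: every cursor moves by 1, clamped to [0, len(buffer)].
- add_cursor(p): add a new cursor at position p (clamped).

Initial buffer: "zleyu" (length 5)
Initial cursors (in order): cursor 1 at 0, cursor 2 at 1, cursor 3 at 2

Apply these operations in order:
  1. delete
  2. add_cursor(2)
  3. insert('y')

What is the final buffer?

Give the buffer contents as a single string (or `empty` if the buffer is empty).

After op 1 (delete): buffer="eyu" (len 3), cursors c1@0 c2@0 c3@0, authorship ...
After op 2 (add_cursor(2)): buffer="eyu" (len 3), cursors c1@0 c2@0 c3@0 c4@2, authorship ...
After op 3 (insert('y')): buffer="yyyeyyu" (len 7), cursors c1@3 c2@3 c3@3 c4@6, authorship 123..4.

Answer: yyyeyyu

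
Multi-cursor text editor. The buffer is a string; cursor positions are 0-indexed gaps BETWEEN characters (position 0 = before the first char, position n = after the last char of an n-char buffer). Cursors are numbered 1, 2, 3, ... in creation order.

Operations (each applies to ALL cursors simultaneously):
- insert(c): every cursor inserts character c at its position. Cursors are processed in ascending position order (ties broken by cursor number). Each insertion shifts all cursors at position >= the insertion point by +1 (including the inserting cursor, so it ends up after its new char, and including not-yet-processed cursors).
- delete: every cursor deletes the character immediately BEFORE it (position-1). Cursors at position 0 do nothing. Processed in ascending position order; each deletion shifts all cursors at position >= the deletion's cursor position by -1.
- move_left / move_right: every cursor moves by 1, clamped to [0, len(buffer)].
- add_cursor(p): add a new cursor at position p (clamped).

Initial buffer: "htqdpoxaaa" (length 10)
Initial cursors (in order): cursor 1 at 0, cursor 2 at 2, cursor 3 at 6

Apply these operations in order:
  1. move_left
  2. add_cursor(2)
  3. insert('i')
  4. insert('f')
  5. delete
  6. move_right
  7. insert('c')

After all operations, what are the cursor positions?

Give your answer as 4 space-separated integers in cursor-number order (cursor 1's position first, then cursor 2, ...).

After op 1 (move_left): buffer="htqdpoxaaa" (len 10), cursors c1@0 c2@1 c3@5, authorship ..........
After op 2 (add_cursor(2)): buffer="htqdpoxaaa" (len 10), cursors c1@0 c2@1 c4@2 c3@5, authorship ..........
After op 3 (insert('i')): buffer="ihitiqdpioxaaa" (len 14), cursors c1@1 c2@3 c4@5 c3@9, authorship 1.2.4...3.....
After op 4 (insert('f')): buffer="ifhiftifqdpifoxaaa" (len 18), cursors c1@2 c2@5 c4@8 c3@13, authorship 11.22.44...33.....
After op 5 (delete): buffer="ihitiqdpioxaaa" (len 14), cursors c1@1 c2@3 c4@5 c3@9, authorship 1.2.4...3.....
After op 6 (move_right): buffer="ihitiqdpioxaaa" (len 14), cursors c1@2 c2@4 c4@6 c3@10, authorship 1.2.4...3.....
After op 7 (insert('c')): buffer="ihcitciqcdpiocxaaa" (len 18), cursors c1@3 c2@6 c4@9 c3@14, authorship 1.12.24.4..3.3....

Answer: 3 6 14 9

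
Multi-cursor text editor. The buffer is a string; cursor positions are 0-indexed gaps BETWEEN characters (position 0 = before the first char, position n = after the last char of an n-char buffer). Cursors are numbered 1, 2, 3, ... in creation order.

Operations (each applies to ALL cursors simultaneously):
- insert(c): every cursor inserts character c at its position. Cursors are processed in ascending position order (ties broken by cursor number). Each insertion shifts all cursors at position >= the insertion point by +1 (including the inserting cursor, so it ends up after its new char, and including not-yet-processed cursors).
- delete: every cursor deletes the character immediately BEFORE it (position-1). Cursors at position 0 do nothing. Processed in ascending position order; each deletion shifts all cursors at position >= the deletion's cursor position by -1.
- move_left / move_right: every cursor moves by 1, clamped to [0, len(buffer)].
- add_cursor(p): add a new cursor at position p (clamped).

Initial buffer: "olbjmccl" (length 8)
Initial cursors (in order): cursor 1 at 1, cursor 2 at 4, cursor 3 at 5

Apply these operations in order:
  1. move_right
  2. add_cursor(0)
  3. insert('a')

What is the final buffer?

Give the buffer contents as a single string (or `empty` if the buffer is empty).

Answer: aolabjmacacl

Derivation:
After op 1 (move_right): buffer="olbjmccl" (len 8), cursors c1@2 c2@5 c3@6, authorship ........
After op 2 (add_cursor(0)): buffer="olbjmccl" (len 8), cursors c4@0 c1@2 c2@5 c3@6, authorship ........
After op 3 (insert('a')): buffer="aolabjmacacl" (len 12), cursors c4@1 c1@4 c2@8 c3@10, authorship 4..1...2.3..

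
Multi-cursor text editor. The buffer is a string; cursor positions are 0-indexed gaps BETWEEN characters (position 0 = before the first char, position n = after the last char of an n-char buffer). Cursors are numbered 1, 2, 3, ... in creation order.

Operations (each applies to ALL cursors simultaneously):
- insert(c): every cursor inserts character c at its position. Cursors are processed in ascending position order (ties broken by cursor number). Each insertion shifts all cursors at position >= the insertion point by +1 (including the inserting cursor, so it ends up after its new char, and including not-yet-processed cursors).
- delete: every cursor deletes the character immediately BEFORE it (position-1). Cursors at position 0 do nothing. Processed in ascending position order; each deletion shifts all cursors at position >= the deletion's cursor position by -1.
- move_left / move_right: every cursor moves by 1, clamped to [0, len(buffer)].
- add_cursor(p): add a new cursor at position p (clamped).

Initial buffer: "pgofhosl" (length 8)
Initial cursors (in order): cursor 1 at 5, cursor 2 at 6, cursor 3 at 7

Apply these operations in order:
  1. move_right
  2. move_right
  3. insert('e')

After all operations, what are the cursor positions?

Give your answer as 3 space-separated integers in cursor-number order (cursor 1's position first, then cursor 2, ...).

Answer: 8 11 11

Derivation:
After op 1 (move_right): buffer="pgofhosl" (len 8), cursors c1@6 c2@7 c3@8, authorship ........
After op 2 (move_right): buffer="pgofhosl" (len 8), cursors c1@7 c2@8 c3@8, authorship ........
After op 3 (insert('e')): buffer="pgofhoselee" (len 11), cursors c1@8 c2@11 c3@11, authorship .......1.23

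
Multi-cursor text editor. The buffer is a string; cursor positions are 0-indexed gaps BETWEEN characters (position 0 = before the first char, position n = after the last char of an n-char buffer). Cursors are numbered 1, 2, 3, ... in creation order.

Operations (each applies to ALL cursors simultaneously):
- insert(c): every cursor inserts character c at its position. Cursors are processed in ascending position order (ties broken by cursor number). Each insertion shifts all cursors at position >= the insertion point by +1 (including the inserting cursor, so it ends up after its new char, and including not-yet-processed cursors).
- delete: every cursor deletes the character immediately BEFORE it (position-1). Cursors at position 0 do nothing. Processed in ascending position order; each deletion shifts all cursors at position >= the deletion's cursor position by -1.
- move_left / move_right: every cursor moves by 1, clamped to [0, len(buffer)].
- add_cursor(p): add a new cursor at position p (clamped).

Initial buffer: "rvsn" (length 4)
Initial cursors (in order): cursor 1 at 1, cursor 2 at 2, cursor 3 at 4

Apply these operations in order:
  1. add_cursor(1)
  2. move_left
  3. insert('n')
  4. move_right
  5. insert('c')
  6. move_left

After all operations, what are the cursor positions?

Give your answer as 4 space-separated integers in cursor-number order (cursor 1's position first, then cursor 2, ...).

After op 1 (add_cursor(1)): buffer="rvsn" (len 4), cursors c1@1 c4@1 c2@2 c3@4, authorship ....
After op 2 (move_left): buffer="rvsn" (len 4), cursors c1@0 c4@0 c2@1 c3@3, authorship ....
After op 3 (insert('n')): buffer="nnrnvsnn" (len 8), cursors c1@2 c4@2 c2@4 c3@7, authorship 14.2..3.
After op 4 (move_right): buffer="nnrnvsnn" (len 8), cursors c1@3 c4@3 c2@5 c3@8, authorship 14.2..3.
After op 5 (insert('c')): buffer="nnrccnvcsnnc" (len 12), cursors c1@5 c4@5 c2@8 c3@12, authorship 14.142.2.3.3
After op 6 (move_left): buffer="nnrccnvcsnnc" (len 12), cursors c1@4 c4@4 c2@7 c3@11, authorship 14.142.2.3.3

Answer: 4 7 11 4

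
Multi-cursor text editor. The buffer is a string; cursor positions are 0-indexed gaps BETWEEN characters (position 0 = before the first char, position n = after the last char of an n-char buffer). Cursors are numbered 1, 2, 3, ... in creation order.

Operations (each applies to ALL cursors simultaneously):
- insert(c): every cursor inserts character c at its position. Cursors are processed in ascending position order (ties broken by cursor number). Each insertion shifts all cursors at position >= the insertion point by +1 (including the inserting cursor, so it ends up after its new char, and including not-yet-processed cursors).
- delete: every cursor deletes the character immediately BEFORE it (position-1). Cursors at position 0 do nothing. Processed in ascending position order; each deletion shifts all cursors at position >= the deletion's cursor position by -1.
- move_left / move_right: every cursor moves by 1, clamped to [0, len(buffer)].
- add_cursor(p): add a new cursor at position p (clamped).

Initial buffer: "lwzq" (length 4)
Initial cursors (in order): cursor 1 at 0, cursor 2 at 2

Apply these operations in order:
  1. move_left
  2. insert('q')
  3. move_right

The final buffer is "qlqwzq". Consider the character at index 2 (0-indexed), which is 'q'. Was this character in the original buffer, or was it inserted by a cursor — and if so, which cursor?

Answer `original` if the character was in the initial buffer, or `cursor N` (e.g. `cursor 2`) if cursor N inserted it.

Answer: cursor 2

Derivation:
After op 1 (move_left): buffer="lwzq" (len 4), cursors c1@0 c2@1, authorship ....
After op 2 (insert('q')): buffer="qlqwzq" (len 6), cursors c1@1 c2@3, authorship 1.2...
After op 3 (move_right): buffer="qlqwzq" (len 6), cursors c1@2 c2@4, authorship 1.2...
Authorship (.=original, N=cursor N): 1 . 2 . . .
Index 2: author = 2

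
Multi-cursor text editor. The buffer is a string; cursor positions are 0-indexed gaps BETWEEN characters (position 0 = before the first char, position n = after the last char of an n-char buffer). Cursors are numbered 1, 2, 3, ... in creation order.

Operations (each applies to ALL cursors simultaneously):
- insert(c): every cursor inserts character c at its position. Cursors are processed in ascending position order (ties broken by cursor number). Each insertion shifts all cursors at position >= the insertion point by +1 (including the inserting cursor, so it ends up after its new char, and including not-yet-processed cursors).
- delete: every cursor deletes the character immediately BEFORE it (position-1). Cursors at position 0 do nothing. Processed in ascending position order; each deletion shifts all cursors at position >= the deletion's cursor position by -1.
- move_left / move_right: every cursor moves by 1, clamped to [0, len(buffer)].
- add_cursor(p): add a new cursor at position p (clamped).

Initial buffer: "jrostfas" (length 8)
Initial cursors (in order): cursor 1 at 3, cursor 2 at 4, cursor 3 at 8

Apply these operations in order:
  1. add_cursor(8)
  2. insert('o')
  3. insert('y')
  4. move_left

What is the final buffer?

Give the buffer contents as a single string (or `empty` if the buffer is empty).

After op 1 (add_cursor(8)): buffer="jrostfas" (len 8), cursors c1@3 c2@4 c3@8 c4@8, authorship ........
After op 2 (insert('o')): buffer="jroosotfasoo" (len 12), cursors c1@4 c2@6 c3@12 c4@12, authorship ...1.2....34
After op 3 (insert('y')): buffer="jrooysoytfasooyy" (len 16), cursors c1@5 c2@8 c3@16 c4@16, authorship ...11.22....3434
After op 4 (move_left): buffer="jrooysoytfasooyy" (len 16), cursors c1@4 c2@7 c3@15 c4@15, authorship ...11.22....3434

Answer: jrooysoytfasooyy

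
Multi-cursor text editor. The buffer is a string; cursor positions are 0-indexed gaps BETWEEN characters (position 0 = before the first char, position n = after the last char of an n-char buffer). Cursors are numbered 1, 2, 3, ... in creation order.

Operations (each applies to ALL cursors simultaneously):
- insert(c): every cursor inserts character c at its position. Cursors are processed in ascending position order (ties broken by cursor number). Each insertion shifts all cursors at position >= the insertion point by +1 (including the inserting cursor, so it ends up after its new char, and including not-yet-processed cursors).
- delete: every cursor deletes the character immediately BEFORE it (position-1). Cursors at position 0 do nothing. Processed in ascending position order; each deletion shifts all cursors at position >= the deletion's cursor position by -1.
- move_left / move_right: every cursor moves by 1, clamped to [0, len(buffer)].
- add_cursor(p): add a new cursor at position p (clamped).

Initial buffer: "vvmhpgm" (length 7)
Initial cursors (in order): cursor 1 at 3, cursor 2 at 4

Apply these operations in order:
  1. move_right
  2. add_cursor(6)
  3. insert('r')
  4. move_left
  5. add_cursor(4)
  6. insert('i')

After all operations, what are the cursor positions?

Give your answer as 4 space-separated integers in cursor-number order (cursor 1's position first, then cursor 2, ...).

After op 1 (move_right): buffer="vvmhpgm" (len 7), cursors c1@4 c2@5, authorship .......
After op 2 (add_cursor(6)): buffer="vvmhpgm" (len 7), cursors c1@4 c2@5 c3@6, authorship .......
After op 3 (insert('r')): buffer="vvmhrprgrm" (len 10), cursors c1@5 c2@7 c3@9, authorship ....1.2.3.
After op 4 (move_left): buffer="vvmhrprgrm" (len 10), cursors c1@4 c2@6 c3@8, authorship ....1.2.3.
After op 5 (add_cursor(4)): buffer="vvmhrprgrm" (len 10), cursors c1@4 c4@4 c2@6 c3@8, authorship ....1.2.3.
After op 6 (insert('i')): buffer="vvmhiirpirgirm" (len 14), cursors c1@6 c4@6 c2@9 c3@12, authorship ....141.22.33.

Answer: 6 9 12 6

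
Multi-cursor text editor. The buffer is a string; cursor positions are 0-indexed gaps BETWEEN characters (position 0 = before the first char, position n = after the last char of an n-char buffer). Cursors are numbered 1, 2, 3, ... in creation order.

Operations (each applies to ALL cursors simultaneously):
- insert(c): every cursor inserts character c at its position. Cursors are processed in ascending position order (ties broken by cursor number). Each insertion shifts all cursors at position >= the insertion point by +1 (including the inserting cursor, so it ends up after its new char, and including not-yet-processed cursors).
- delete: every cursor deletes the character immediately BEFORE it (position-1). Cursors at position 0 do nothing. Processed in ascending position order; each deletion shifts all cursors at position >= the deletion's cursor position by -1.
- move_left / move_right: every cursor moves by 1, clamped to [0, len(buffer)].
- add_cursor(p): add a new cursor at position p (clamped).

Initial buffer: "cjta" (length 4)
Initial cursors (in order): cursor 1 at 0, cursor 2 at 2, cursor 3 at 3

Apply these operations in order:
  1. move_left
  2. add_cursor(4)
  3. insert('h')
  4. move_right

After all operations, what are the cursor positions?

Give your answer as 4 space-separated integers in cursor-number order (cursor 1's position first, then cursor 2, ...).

Answer: 2 4 6 8

Derivation:
After op 1 (move_left): buffer="cjta" (len 4), cursors c1@0 c2@1 c3@2, authorship ....
After op 2 (add_cursor(4)): buffer="cjta" (len 4), cursors c1@0 c2@1 c3@2 c4@4, authorship ....
After op 3 (insert('h')): buffer="hchjhtah" (len 8), cursors c1@1 c2@3 c3@5 c4@8, authorship 1.2.3..4
After op 4 (move_right): buffer="hchjhtah" (len 8), cursors c1@2 c2@4 c3@6 c4@8, authorship 1.2.3..4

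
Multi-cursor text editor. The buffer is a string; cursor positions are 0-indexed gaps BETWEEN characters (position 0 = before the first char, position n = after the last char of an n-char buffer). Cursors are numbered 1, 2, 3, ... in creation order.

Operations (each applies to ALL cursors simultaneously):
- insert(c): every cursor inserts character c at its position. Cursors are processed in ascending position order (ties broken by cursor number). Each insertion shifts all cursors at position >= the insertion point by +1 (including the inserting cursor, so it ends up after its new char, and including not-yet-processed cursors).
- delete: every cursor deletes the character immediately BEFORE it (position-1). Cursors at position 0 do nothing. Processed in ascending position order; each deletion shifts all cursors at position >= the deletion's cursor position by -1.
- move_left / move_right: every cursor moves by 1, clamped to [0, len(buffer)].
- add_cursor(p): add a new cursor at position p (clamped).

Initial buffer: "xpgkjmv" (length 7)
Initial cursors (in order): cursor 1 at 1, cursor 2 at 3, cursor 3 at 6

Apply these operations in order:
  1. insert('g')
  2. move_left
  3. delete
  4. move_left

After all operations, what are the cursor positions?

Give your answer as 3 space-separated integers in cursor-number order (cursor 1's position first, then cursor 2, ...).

After op 1 (insert('g')): buffer="xgpggkjmgv" (len 10), cursors c1@2 c2@5 c3@9, authorship .1..2...3.
After op 2 (move_left): buffer="xgpggkjmgv" (len 10), cursors c1@1 c2@4 c3@8, authorship .1..2...3.
After op 3 (delete): buffer="gpgkjgv" (len 7), cursors c1@0 c2@2 c3@5, authorship 1.2..3.
After op 4 (move_left): buffer="gpgkjgv" (len 7), cursors c1@0 c2@1 c3@4, authorship 1.2..3.

Answer: 0 1 4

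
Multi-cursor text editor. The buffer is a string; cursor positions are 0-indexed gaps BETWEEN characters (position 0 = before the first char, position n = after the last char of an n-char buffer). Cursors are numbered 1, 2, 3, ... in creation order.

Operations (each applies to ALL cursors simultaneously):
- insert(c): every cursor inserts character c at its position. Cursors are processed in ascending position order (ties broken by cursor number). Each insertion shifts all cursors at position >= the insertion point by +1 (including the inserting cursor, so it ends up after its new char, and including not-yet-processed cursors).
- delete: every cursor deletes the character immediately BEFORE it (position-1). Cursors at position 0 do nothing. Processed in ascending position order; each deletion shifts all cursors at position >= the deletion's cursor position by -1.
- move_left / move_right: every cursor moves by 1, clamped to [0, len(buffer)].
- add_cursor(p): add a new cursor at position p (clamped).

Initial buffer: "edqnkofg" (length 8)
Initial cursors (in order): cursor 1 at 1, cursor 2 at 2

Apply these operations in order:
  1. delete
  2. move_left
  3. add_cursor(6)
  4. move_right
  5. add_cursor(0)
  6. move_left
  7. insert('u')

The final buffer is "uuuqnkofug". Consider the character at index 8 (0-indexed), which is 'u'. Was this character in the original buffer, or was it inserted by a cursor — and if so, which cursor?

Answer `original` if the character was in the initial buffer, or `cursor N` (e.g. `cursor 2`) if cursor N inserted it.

After op 1 (delete): buffer="qnkofg" (len 6), cursors c1@0 c2@0, authorship ......
After op 2 (move_left): buffer="qnkofg" (len 6), cursors c1@0 c2@0, authorship ......
After op 3 (add_cursor(6)): buffer="qnkofg" (len 6), cursors c1@0 c2@0 c3@6, authorship ......
After op 4 (move_right): buffer="qnkofg" (len 6), cursors c1@1 c2@1 c3@6, authorship ......
After op 5 (add_cursor(0)): buffer="qnkofg" (len 6), cursors c4@0 c1@1 c2@1 c3@6, authorship ......
After op 6 (move_left): buffer="qnkofg" (len 6), cursors c1@0 c2@0 c4@0 c3@5, authorship ......
After op 7 (insert('u')): buffer="uuuqnkofug" (len 10), cursors c1@3 c2@3 c4@3 c3@9, authorship 124.....3.
Authorship (.=original, N=cursor N): 1 2 4 . . . . . 3 .
Index 8: author = 3

Answer: cursor 3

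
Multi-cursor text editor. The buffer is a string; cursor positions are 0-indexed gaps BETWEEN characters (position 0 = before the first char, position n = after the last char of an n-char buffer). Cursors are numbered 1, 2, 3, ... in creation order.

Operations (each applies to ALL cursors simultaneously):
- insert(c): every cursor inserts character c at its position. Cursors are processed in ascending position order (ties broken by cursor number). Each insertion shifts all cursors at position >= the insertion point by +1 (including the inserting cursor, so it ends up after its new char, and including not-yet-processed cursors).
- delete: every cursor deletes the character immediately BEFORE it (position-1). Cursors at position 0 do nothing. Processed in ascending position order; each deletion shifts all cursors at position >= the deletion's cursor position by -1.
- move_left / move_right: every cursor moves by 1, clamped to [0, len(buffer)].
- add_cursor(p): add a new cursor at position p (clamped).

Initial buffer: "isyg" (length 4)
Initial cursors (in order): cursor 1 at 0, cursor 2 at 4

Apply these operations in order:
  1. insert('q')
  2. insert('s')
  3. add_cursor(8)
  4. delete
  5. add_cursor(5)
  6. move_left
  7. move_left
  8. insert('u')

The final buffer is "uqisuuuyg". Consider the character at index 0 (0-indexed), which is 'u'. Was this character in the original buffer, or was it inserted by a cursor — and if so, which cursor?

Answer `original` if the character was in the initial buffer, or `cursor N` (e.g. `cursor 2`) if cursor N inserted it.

After op 1 (insert('q')): buffer="qisygq" (len 6), cursors c1@1 c2@6, authorship 1....2
After op 2 (insert('s')): buffer="qsisygqs" (len 8), cursors c1@2 c2@8, authorship 11....22
After op 3 (add_cursor(8)): buffer="qsisygqs" (len 8), cursors c1@2 c2@8 c3@8, authorship 11....22
After op 4 (delete): buffer="qisyg" (len 5), cursors c1@1 c2@5 c3@5, authorship 1....
After op 5 (add_cursor(5)): buffer="qisyg" (len 5), cursors c1@1 c2@5 c3@5 c4@5, authorship 1....
After op 6 (move_left): buffer="qisyg" (len 5), cursors c1@0 c2@4 c3@4 c4@4, authorship 1....
After op 7 (move_left): buffer="qisyg" (len 5), cursors c1@0 c2@3 c3@3 c4@3, authorship 1....
After op 8 (insert('u')): buffer="uqisuuuyg" (len 9), cursors c1@1 c2@7 c3@7 c4@7, authorship 11..234..
Authorship (.=original, N=cursor N): 1 1 . . 2 3 4 . .
Index 0: author = 1

Answer: cursor 1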